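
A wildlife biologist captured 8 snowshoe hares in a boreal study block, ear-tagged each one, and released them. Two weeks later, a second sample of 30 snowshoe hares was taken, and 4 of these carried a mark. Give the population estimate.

The marked fraction in the recapture sample should equal the marked fraction in the population: 4/30 = 8/N.
N = (8 × 30) / 4 = 240 / 4 = 60

N = 60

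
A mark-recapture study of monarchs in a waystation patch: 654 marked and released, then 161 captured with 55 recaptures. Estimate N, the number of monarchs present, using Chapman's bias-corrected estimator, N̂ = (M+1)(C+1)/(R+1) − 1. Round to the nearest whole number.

N ≈ 1894

N̂ = (654+1)(161+1)/(55+1) − 1 = 655·162/56 − 1
= 106110/56 − 1 ≈ 1894.8 − 1 ≈ 1893.8 → 1894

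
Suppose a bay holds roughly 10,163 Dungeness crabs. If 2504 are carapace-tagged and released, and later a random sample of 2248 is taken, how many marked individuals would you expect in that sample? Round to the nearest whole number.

expected recaptures ≈ 554

The marked fraction of the population is 2504/10163, so in a sample of 2248 expect C·(M/N) marked.
E[R] = 2504 × 2248 / 10163 = 5628992 / 10163 ≈ 553.9 → 554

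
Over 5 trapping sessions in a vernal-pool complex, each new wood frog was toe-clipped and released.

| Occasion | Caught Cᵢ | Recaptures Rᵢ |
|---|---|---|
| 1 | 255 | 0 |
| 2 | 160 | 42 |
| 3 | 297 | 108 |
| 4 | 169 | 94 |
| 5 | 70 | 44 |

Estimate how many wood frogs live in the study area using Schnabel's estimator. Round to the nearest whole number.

N ≈ 1011

Marked at large before each occasion: Mᵢ = Σⱼ<ᵢ (Cⱼ − Rⱼ) → M1=0, M2=255, M3=373, M4=562, M5=637
Σ MᵢCᵢ = 0·255 + 255·160 + 373·297 + 562·169 + 637·70 = 0 + 40800 + 110781 + 94978 + 44590 = 291149
Σ Rᵢ = 0 + 42 + 108 + 94 + 44 = 288
N̂ = 291149 / 288 ≈ 1010.9 → 1011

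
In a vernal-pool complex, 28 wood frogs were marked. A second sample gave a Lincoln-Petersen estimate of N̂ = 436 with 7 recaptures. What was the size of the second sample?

From N = M·C/R: C = N·R / M = 436·7 / 28 = 3052 / 28 = 109.

C = 109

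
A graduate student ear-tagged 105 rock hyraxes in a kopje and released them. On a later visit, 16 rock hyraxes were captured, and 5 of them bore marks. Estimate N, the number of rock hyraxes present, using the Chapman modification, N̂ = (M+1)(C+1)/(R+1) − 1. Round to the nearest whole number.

N̂ = (105+1)(16+1)/(5+1) − 1 = 106·17/6 − 1
= 1802/6 − 1 ≈ 300.3 − 1 ≈ 299.3 → 299

N ≈ 299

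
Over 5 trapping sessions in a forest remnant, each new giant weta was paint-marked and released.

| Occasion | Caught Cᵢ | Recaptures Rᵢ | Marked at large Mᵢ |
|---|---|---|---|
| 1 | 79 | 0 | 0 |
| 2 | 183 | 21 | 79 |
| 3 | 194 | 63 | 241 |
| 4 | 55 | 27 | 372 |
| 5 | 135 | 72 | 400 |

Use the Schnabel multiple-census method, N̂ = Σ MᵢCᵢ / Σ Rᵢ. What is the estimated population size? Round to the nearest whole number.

N ≈ 741

Σ MᵢCᵢ = 0·79 + 79·183 + 241·194 + 372·55 + 400·135 = 0 + 14457 + 46754 + 20460 + 54000 = 135671
Σ Rᵢ = 0 + 21 + 63 + 27 + 72 = 183
N̂ = 135671 / 183 ≈ 741.4 → 741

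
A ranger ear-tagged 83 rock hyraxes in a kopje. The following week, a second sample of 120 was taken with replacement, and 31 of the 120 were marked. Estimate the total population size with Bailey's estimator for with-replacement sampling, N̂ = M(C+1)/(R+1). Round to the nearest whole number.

N ≈ 314

N̂ = 83·(120+1)/(31+1) = 83·121/32 = 10043/32 ≈ 313.8 → 314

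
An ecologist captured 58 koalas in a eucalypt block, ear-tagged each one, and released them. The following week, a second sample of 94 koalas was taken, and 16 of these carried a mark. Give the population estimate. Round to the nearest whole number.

The marked fraction in the recapture sample should equal the marked fraction in the population: 16/94 = 58/N.
N = (58 × 94) / 16 = 5452 / 16 ≈ 340.8 → 341

N ≈ 341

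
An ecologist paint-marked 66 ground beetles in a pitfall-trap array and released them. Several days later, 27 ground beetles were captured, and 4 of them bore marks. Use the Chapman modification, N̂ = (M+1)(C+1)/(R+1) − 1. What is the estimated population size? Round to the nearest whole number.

N̂ = (66+1)(27+1)/(4+1) − 1 = 67·28/5 − 1
= 1876/5 − 1 ≈ 375.2 − 1 ≈ 374.2 → 374

N ≈ 374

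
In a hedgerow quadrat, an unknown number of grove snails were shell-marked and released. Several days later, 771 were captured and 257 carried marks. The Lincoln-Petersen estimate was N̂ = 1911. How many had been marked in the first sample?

M = 637

From N = M·C/R: M = N·R / C = 1911·257 / 771 = 491127 / 771 = 637.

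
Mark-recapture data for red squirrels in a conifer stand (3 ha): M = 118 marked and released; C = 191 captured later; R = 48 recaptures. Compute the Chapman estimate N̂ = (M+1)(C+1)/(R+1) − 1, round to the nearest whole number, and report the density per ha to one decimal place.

density ≈ 155.0 red squirrels per ha

N̂ = 119·192/49 − 1 = 22848/49 − 1 ≈ 465.3 → 465
Density = N̂ / area = 465 / 3 = 155.0 per ha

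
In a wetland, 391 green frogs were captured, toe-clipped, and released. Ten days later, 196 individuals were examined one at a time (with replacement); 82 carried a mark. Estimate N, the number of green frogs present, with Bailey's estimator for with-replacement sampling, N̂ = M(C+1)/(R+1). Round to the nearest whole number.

N̂ = 391·(196+1)/(82+1) = 391·197/83 = 77027/83 ≈ 928.0 → 928

N ≈ 928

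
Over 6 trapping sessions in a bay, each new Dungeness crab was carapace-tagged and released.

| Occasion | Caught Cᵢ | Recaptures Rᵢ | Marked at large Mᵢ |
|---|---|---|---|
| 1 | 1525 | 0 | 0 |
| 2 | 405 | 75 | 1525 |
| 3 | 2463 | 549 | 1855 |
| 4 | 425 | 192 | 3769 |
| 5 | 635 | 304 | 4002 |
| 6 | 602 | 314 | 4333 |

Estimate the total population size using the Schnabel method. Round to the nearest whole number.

Σ MᵢCᵢ = 0·1525 + 1525·405 + 1855·2463 + 3769·425 + 4002·635 + 4333·602 = 0 + 617625 + 4568865 + 1601825 + 2541270 + 2608466 = 11938051
Σ Rᵢ = 0 + 75 + 549 + 192 + 304 + 314 = 1434
N̂ = 11938051 / 1434 ≈ 8325.0 → 8325

N ≈ 8325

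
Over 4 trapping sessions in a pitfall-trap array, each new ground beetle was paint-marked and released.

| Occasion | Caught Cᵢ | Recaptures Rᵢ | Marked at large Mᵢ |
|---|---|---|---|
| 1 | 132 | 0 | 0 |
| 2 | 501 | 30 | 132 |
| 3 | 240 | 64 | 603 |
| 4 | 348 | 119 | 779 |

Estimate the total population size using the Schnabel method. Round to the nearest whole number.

Σ MᵢCᵢ = 0·132 + 132·501 + 603·240 + 779·348 = 0 + 66132 + 144720 + 271092 = 481944
Σ Rᵢ = 0 + 30 + 64 + 119 = 213
N̂ = 481944 / 213 ≈ 2262.6 → 2263

N ≈ 2263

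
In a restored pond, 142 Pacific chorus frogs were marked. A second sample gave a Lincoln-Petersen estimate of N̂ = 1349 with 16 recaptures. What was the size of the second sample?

From N = M·C/R: C = N·R / M = 1349·16 / 142 = 21584 / 142 = 152.

C = 152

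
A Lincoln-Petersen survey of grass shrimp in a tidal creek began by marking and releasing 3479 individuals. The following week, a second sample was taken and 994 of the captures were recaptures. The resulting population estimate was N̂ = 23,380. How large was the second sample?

C = 6680

From N = M·C/R: C = N·R / M = 23380·994 / 3479 = 23239720 / 3479 = 6680.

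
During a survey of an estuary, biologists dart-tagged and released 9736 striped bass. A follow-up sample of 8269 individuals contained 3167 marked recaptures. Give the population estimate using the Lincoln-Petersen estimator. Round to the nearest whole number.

N ≈ 25,421

N = (9736 × 8269) / 3167 = 80506984 / 3167 ≈ 25420.6 → 25421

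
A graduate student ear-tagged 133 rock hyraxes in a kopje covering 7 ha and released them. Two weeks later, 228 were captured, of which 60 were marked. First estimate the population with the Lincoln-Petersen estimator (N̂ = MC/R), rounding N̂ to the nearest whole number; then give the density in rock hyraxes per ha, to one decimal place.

N̂ = 133·228/60 = 30324/60 ≈ 505.4 → 505
Density = N̂ / area = 505 / 7 ≈ 72.14 → 72.1 per ha

density ≈ 72.1 rock hyraxes per ha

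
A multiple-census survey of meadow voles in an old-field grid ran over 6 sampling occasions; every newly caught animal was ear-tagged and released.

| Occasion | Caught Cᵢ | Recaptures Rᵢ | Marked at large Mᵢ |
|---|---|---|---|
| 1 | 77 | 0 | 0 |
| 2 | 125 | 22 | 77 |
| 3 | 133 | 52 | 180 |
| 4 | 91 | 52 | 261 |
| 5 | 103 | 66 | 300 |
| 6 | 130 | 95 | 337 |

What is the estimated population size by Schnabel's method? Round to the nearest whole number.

Σ MᵢCᵢ = 0·77 + 77·125 + 180·133 + 261·91 + 300·103 + 337·130 = 0 + 9625 + 23940 + 23751 + 30900 + 43810 = 132026
Σ Rᵢ = 0 + 22 + 52 + 52 + 66 + 95 = 287
N̂ = 132026 / 287 ≈ 460.0 → 460

N ≈ 460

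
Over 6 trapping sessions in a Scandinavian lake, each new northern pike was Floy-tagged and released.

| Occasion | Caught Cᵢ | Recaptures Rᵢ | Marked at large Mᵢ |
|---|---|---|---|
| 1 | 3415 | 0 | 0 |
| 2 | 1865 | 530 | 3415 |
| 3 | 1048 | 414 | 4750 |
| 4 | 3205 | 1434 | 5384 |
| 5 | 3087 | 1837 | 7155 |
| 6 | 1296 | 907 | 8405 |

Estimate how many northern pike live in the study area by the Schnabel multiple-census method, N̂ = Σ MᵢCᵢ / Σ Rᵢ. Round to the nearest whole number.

N ≈ 12,023

Σ MᵢCᵢ = 0·3415 + 3415·1865 + 4750·1048 + 5384·3205 + 7155·3087 + 8405·1296 = 0 + 6368975 + 4978000 + 17255720 + 22087485 + 10892880 = 61583060
Σ Rᵢ = 0 + 530 + 414 + 1434 + 1837 + 907 = 5122
N̂ = 61583060 / 5122 ≈ 12023.2 → 12023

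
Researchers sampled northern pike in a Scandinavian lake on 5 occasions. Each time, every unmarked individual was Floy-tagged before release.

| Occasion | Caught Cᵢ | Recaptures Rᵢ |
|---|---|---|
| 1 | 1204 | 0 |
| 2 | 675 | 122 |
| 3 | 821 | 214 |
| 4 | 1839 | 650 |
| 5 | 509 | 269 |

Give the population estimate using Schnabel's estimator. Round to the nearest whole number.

Marked at large before each occasion: Mᵢ = Σⱼ<ᵢ (Cⱼ − Rⱼ) → M1=0, M2=1204, M3=1757, M4=2364, M5=3553
Σ MᵢCᵢ = 0·1204 + 1204·675 + 1757·821 + 2364·1839 + 3553·509 = 0 + 812700 + 1442497 + 4347396 + 1808477 = 8411070
Σ Rᵢ = 0 + 122 + 214 + 650 + 269 = 1255
N̂ = 8411070 / 1255 ≈ 6702.0 → 6702

N ≈ 6702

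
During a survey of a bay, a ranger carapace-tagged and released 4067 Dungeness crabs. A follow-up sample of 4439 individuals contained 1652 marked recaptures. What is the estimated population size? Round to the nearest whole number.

N = (4067 × 4439) / 1652 = 18053413 / 1652 ≈ 10928.2 → 10928

N ≈ 10,928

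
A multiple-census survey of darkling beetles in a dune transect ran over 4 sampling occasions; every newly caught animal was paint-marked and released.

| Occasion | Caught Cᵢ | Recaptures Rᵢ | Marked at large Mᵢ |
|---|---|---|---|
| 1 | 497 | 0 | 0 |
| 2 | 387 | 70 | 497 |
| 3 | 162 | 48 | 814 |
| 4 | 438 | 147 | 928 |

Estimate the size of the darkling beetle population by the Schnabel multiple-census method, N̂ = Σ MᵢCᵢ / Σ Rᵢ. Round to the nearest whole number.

Σ MᵢCᵢ = 0·497 + 497·387 + 814·162 + 928·438 = 0 + 192339 + 131868 + 406464 = 730671
Σ Rᵢ = 0 + 70 + 48 + 147 = 265
N̂ = 730671 / 265 ≈ 2757.2 → 2757

N ≈ 2757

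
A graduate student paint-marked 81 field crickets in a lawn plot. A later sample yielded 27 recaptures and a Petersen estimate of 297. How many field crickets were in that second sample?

From N = M·C/R: C = N·R / M = 297·27 / 81 = 8019 / 81 = 99.

C = 99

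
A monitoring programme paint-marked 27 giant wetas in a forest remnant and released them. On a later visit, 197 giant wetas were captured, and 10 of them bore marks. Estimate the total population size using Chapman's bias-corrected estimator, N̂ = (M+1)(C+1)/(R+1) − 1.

N = 503

N̂ = (27+1)(197+1)/(10+1) − 1 = 28·198/11 − 1
= 5544/11 − 1 = 504 − 1 = 503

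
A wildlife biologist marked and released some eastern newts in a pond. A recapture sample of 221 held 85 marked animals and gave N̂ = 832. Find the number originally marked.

From N = M·C/R: M = N·R / C = 832·85 / 221 = 70720 / 221 = 320.

M = 320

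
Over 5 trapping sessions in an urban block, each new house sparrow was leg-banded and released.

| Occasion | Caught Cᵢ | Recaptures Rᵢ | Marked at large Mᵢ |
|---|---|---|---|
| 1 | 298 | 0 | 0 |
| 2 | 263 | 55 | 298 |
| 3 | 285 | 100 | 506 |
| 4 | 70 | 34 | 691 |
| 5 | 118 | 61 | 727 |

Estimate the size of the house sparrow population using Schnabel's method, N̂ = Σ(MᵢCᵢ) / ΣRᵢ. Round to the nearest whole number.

N ≈ 1427

Σ MᵢCᵢ = 0·298 + 298·263 + 506·285 + 691·70 + 727·118 = 0 + 78374 + 144210 + 48370 + 85786 = 356740
Σ Rᵢ = 0 + 55 + 100 + 34 + 61 = 250
N̂ = 356740 / 250 ≈ 1427.0 → 1427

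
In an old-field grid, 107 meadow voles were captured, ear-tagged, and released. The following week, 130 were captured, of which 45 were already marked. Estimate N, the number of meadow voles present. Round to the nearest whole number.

N ≈ 309

Lincoln-Petersen assumes M/N = R/C, so N = M·C / R.
N = (107 × 130) / 45 = 13910 / 45 ≈ 309.1 → 309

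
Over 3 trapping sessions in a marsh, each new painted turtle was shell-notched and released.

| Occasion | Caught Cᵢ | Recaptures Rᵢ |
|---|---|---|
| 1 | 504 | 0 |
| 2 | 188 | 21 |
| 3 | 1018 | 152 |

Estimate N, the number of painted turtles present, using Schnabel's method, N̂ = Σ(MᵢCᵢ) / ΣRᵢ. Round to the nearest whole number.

N ≈ 4496

Marked at large before each occasion: Mᵢ = Σⱼ<ᵢ (Cⱼ − Rⱼ) → M1=0, M2=504, M3=671
Σ MᵢCᵢ = 0·504 + 504·188 + 671·1018 = 0 + 94752 + 683078 = 777830
Σ Rᵢ = 0 + 21 + 152 = 173
N̂ = 777830 / 173 ≈ 4496.1 → 4496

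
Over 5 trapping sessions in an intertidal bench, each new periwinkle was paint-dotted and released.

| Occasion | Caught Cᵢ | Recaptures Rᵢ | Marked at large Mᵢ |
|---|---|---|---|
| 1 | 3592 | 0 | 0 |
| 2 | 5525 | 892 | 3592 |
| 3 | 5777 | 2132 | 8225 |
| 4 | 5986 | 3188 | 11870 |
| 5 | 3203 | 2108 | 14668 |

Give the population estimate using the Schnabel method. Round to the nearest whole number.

N ≈ 22,283

Σ MᵢCᵢ = 0·3592 + 3592·5525 + 8225·5777 + 11870·5986 + 14668·3203 = 0 + 19845800 + 47515825 + 71053820 + 46981604 = 185397049
Σ Rᵢ = 0 + 892 + 2132 + 3188 + 2108 = 8320
N̂ = 185397049 / 8320 ≈ 22283.3 → 22283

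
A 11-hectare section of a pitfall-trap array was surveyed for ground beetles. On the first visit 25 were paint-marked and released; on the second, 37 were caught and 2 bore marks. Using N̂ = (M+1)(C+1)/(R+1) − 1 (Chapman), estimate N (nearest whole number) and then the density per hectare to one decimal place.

N̂ = 26·38/3 − 1 = 988/3 − 1 ≈ 328.3 → 328
Density = N̂ / area = 328 / 11 ≈ 29.82 → 29.8 per hectare

density ≈ 29.8 ground beetles per hectare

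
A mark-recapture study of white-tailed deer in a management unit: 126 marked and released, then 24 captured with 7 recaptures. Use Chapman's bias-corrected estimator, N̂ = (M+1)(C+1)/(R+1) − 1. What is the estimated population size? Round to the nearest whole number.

N ≈ 396

N̂ = (126+1)(24+1)/(7+1) − 1 = 127·25/8 − 1
= 3175/8 − 1 ≈ 396.9 − 1 ≈ 395.9 → 396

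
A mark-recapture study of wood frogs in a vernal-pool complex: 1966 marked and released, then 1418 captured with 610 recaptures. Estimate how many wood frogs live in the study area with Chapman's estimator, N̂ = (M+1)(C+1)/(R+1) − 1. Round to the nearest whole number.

N ≈ 4567

N̂ = (1966+1)(1418+1)/(610+1) − 1 = 1967·1419/611 − 1
= 2791173/611 − 1 ≈ 4568.2 − 1 ≈ 4567.2 → 4567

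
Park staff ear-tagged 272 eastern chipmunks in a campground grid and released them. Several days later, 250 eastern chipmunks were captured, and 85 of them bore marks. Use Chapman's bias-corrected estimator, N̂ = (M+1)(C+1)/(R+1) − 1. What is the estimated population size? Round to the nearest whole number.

N ≈ 796

N̂ = (272+1)(250+1)/(85+1) − 1 = 273·251/86 − 1
= 68523/86 − 1 ≈ 796.8 − 1 ≈ 795.8 → 796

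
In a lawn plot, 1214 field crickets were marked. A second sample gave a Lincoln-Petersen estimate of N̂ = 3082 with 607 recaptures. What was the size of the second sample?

C = 1541

From N = M·C/R: C = N·R / M = 3082·607 / 1214 = 1870774 / 1214 = 1541.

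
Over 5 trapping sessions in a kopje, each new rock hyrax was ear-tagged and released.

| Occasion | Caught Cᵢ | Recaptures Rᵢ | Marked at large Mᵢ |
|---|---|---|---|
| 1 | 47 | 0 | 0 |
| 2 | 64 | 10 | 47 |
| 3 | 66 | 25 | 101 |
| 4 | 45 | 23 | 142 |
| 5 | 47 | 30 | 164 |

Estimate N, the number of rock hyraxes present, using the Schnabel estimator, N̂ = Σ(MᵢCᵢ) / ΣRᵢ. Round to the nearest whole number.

N ≈ 270

Σ MᵢCᵢ = 0·47 + 47·64 + 101·66 + 142·45 + 164·47 = 0 + 3008 + 6666 + 6390 + 7708 = 23772
Σ Rᵢ = 0 + 10 + 25 + 23 + 30 = 88
N̂ = 23772 / 88 ≈ 270.1 → 270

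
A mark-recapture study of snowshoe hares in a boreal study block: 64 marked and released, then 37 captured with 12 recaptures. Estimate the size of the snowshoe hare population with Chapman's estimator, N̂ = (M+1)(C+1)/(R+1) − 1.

N = 189

N̂ = (64+1)(37+1)/(12+1) − 1 = 65·38/13 − 1
= 2470/13 − 1 = 190 − 1 = 189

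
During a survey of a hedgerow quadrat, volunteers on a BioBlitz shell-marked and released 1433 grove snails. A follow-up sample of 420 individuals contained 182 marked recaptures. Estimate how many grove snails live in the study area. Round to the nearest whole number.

N ≈ 3307

N = (1433 × 420) / 182 = 601860 / 182 ≈ 3306.9 → 3307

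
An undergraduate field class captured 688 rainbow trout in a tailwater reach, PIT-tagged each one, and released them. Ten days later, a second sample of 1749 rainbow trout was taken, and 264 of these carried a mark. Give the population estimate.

N = (688 × 1749) / 264 = 1203312 / 264 = 4558

N = 4558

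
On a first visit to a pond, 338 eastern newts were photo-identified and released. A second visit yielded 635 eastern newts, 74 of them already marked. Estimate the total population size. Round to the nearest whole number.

Lincoln-Petersen assumes M/N = R/C, so N = M·C / R.
N = (338 × 635) / 74 = 214630 / 74 ≈ 2900.4 → 2900

N ≈ 2900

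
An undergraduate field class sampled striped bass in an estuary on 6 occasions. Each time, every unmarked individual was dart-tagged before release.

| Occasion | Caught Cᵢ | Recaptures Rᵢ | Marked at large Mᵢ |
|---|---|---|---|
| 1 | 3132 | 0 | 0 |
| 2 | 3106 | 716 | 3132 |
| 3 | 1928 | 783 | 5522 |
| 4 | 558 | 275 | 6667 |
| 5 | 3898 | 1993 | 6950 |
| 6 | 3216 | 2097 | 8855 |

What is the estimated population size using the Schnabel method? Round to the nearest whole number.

Σ MᵢCᵢ = 0·3132 + 3132·3106 + 5522·1928 + 6667·558 + 6950·3898 + 8855·3216 = 0 + 9727992 + 10646416 + 3720186 + 27091100 + 28477680 = 79663374
Σ Rᵢ = 0 + 716 + 783 + 275 + 1993 + 2097 = 5864
N̂ = 79663374 / 5864 ≈ 13585.2 → 13585

N ≈ 13,585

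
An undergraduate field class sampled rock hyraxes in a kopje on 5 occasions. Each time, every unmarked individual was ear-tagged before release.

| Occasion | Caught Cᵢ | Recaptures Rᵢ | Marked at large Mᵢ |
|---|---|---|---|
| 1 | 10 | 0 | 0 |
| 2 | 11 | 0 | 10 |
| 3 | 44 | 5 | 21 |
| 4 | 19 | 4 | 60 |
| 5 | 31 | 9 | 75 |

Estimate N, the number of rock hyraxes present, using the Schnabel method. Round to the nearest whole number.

N ≈ 250

Σ MᵢCᵢ = 0·10 + 10·11 + 21·44 + 60·19 + 75·31 = 0 + 110 + 924 + 1140 + 2325 = 4499
Σ Rᵢ = 0 + 0 + 5 + 4 + 9 = 18
N̂ = 4499 / 18 ≈ 249.9 → 250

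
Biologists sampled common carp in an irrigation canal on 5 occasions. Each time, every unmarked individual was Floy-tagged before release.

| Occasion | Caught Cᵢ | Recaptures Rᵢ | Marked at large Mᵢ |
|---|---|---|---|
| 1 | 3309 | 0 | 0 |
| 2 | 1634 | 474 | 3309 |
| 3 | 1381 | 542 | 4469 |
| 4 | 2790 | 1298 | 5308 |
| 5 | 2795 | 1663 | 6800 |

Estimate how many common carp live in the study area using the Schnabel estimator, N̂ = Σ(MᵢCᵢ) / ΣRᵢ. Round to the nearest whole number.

N ≈ 11,414

Σ MᵢCᵢ = 0·3309 + 3309·1634 + 4469·1381 + 5308·2790 + 6800·2795 = 0 + 5406906 + 6171689 + 14809320 + 19006000 = 45393915
Σ Rᵢ = 0 + 474 + 542 + 1298 + 1663 = 3977
N̂ = 45393915 / 3977 ≈ 11414.1 → 11414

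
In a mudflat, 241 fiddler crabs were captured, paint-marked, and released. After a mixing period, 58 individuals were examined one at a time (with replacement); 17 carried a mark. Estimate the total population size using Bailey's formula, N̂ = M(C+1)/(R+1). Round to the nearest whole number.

N ≈ 790

N̂ = 241·(58+1)/(17+1) = 241·59/18 = 14219/18 ≈ 789.9 → 790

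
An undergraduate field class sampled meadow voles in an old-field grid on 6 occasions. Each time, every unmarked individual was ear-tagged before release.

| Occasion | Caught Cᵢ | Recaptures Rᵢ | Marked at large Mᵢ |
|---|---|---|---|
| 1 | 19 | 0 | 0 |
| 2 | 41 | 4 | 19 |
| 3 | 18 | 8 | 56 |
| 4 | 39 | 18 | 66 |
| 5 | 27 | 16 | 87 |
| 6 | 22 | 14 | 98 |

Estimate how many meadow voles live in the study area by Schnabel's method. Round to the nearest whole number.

Σ MᵢCᵢ = 0·19 + 19·41 + 56·18 + 66·39 + 87·27 + 98·22 = 0 + 779 + 1008 + 2574 + 2349 + 2156 = 8866
Σ Rᵢ = 0 + 4 + 8 + 18 + 16 + 14 = 60
N̂ = 8866 / 60 ≈ 147.8 → 148

N ≈ 148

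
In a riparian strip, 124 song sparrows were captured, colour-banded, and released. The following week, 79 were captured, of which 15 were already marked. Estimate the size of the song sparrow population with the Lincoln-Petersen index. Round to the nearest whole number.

If marked individuals mix randomly, R/C ≈ M/N, giving N ≈ M·C/R.
N = (124 × 79) / 15 = 9796 / 15 ≈ 653.1 → 653

N ≈ 653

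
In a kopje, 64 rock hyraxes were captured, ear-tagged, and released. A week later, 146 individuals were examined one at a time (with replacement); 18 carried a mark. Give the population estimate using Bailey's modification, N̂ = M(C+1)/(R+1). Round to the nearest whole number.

N̂ = 64·(146+1)/(18+1) = 64·147/19 = 9408/19 ≈ 495.2 → 495

N ≈ 495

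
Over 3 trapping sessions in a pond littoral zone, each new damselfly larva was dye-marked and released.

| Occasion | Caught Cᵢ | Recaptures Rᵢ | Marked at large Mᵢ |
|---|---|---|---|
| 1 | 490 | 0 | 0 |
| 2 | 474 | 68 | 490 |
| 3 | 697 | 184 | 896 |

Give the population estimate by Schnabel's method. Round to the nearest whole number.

N ≈ 3400

Σ MᵢCᵢ = 0·490 + 490·474 + 896·697 = 0 + 232260 + 624512 = 856772
Σ Rᵢ = 0 + 68 + 184 = 252
N̂ = 856772 / 252 ≈ 3399.9 → 3400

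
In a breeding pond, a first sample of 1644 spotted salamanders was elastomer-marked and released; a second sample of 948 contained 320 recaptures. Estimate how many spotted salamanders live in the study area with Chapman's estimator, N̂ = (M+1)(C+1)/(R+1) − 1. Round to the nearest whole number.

N̂ = (1644+1)(948+1)/(320+1) − 1 = 1645·949/321 − 1
= 1561105/321 − 1 ≈ 4863.3 − 1 ≈ 4862.3 → 4862

N ≈ 4862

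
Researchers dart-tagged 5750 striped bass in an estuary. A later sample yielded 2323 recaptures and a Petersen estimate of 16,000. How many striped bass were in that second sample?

C = 6464

From N = M·C/R: C = N·R / M = 16000·2323 / 5750 = 37168000 / 5750 = 6464.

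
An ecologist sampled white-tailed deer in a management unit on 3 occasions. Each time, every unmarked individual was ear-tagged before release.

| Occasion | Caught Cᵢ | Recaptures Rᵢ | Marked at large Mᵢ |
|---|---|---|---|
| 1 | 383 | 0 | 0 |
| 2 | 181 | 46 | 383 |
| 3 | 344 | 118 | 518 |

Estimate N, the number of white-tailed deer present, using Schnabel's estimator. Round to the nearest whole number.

Σ MᵢCᵢ = 0·383 + 383·181 + 518·344 = 0 + 69323 + 178192 = 247515
Σ Rᵢ = 0 + 46 + 118 = 164
N̂ = 247515 / 164 ≈ 1509.2 → 1509

N ≈ 1509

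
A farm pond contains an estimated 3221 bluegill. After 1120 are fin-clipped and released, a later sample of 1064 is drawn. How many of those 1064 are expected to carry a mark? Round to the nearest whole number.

Expected recaptures E[R] = M·C / N.
E[R] = 1120 × 1064 / 3221 = 1191680 / 3221 ≈ 370.0 → 370

expected recaptures ≈ 370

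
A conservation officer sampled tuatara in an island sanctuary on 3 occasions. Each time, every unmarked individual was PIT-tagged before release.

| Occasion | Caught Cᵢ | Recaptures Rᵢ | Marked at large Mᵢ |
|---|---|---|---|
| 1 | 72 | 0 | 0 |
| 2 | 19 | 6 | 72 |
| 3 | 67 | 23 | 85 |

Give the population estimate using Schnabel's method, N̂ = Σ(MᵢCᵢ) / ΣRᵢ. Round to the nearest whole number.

N ≈ 244

Σ MᵢCᵢ = 0·72 + 72·19 + 85·67 = 0 + 1368 + 5695 = 7063
Σ Rᵢ = 0 + 6 + 23 = 29
N̂ = 7063 / 29 ≈ 243.6 → 244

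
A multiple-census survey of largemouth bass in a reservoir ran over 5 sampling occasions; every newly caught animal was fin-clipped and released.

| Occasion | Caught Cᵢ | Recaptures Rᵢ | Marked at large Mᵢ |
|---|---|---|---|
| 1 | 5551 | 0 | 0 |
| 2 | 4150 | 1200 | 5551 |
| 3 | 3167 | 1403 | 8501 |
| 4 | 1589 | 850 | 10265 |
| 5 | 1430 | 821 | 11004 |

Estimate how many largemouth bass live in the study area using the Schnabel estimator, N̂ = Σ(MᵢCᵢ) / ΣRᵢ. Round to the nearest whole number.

Σ MᵢCᵢ = 0·5551 + 5551·4150 + 8501·3167 + 10265·1589 + 11004·1430 = 0 + 23036650 + 26922667 + 16311085 + 15735720 = 82006122
Σ Rᵢ = 0 + 1200 + 1403 + 850 + 821 = 4274
N̂ = 82006122 / 4274 ≈ 19187.2 → 19187

N ≈ 19,187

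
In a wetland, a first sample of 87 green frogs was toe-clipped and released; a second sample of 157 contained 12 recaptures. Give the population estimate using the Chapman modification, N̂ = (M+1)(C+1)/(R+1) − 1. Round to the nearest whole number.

N̂ = (87+1)(157+1)/(12+1) − 1 = 88·158/13 − 1
= 13904/13 − 1 ≈ 1069.5 − 1 ≈ 1068.5 → 1069

N ≈ 1069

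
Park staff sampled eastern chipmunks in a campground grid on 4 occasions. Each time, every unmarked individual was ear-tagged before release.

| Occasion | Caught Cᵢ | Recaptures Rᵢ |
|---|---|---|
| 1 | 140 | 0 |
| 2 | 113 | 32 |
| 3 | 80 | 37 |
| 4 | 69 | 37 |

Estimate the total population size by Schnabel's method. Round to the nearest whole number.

N ≈ 488

Marked at large before each occasion: Mᵢ = Σⱼ<ᵢ (Cⱼ − Rⱼ) → M1=0, M2=140, M3=221, M4=264
Σ MᵢCᵢ = 0·140 + 140·113 + 221·80 + 264·69 = 0 + 15820 + 17680 + 18216 = 51716
Σ Rᵢ = 0 + 32 + 37 + 37 = 106
N̂ = 51716 / 106 ≈ 487.9 → 488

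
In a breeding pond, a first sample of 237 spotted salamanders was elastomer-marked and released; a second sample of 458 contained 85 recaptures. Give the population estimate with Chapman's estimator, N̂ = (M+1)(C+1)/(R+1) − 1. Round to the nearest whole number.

N ≈ 1269

N̂ = (237+1)(458+1)/(85+1) − 1 = 238·459/86 − 1
= 109242/86 − 1 ≈ 1270.3 − 1 ≈ 1269.3 → 1269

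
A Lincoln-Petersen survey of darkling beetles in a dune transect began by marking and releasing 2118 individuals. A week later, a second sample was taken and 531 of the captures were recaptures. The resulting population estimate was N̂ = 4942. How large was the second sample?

From N = M·C/R: C = N·R / M = 4942·531 / 2118 = 2624202 / 2118 = 1239.

C = 1239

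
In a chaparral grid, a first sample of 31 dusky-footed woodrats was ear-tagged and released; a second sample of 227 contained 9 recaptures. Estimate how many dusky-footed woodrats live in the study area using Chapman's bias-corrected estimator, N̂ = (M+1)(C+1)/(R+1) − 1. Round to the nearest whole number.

N̂ = (31+1)(227+1)/(9+1) − 1 = 32·228/10 − 1
= 7296/10 − 1 ≈ 729.6 − 1 ≈ 728.6 → 729

N ≈ 729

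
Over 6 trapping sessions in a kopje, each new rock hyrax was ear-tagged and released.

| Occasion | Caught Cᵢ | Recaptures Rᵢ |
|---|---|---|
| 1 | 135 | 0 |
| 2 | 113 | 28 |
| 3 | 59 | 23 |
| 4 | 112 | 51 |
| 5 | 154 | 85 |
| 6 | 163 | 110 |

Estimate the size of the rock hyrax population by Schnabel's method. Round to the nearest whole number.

Marked at large before each occasion: Mᵢ = Σⱼ<ᵢ (Cⱼ − Rⱼ) → M1=0, M2=135, M3=220, M4=256, M5=317, M6=386
Σ MᵢCᵢ = 0·135 + 135·113 + 220·59 + 256·112 + 317·154 + 386·163 = 0 + 15255 + 12980 + 28672 + 48818 + 62918 = 168643
Σ Rᵢ = 0 + 28 + 23 + 51 + 85 + 110 = 297
N̂ = 168643 / 297 ≈ 567.8 → 568

N ≈ 568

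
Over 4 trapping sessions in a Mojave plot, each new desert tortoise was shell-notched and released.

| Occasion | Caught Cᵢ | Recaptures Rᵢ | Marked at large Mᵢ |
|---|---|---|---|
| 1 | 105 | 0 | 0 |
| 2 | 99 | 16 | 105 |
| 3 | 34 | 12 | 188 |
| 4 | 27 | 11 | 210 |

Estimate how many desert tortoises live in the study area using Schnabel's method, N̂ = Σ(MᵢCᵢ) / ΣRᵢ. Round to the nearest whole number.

Σ MᵢCᵢ = 0·105 + 105·99 + 188·34 + 210·27 = 0 + 10395 + 6392 + 5670 = 22457
Σ Rᵢ = 0 + 16 + 12 + 11 = 39
N̂ = 22457 / 39 ≈ 575.8 → 576

N ≈ 576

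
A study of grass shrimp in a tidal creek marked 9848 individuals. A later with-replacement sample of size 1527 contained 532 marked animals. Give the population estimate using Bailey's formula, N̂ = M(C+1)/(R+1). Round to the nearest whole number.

N̂ = 9848·(1527+1)/(532+1) = 9848·1528/533 = 15047744/533 ≈ 28232.2 → 28232

N ≈ 28,232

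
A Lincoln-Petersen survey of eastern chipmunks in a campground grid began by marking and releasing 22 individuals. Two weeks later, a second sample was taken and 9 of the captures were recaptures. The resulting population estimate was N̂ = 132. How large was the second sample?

From N = M·C/R: C = N·R / M = 132·9 / 22 = 1188 / 22 = 54.

C = 54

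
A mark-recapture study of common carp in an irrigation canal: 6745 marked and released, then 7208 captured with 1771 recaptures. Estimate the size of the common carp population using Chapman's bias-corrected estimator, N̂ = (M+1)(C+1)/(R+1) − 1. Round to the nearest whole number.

N̂ = (6745+1)(7208+1)/(1771+1) − 1 = 6746·7209/1772 − 1
= 48631914/1772 − 1 ≈ 27444.6 − 1 ≈ 27443.6 → 27444

N ≈ 27,444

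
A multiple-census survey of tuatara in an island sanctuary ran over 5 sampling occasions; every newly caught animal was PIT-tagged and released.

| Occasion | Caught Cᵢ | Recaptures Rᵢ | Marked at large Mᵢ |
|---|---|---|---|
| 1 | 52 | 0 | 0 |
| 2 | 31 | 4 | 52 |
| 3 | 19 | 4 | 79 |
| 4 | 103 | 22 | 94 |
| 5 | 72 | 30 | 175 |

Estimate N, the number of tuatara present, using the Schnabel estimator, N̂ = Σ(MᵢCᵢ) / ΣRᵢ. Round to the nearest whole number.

Σ MᵢCᵢ = 0·52 + 52·31 + 79·19 + 94·103 + 175·72 = 0 + 1612 + 1501 + 9682 + 12600 = 25395
Σ Rᵢ = 0 + 4 + 4 + 22 + 30 = 60
N̂ = 25395 / 60 ≈ 423.2 → 423

N ≈ 423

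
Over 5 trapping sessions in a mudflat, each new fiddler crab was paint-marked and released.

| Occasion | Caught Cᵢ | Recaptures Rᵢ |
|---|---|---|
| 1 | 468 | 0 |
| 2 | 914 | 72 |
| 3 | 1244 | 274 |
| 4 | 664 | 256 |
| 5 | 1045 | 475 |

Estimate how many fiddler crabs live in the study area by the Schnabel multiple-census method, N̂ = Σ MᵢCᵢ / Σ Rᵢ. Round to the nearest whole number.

N ≈ 5924

Marked at large before each occasion: Mᵢ = Σⱼ<ᵢ (Cⱼ − Rⱼ) → M1=0, M2=468, M3=1310, M4=2280, M5=2688
Σ MᵢCᵢ = 0·468 + 468·914 + 1310·1244 + 2280·664 + 2688·1045 = 0 + 427752 + 1629640 + 1513920 + 2808960 = 6380272
Σ Rᵢ = 0 + 72 + 274 + 256 + 475 = 1077
N̂ = 6380272 / 1077 ≈ 5924.1 → 5924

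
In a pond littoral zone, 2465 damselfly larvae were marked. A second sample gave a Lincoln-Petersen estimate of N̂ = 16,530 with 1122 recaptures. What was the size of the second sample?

C = 7524

From N = M·C/R: C = N·R / M = 16530·1122 / 2465 = 18546660 / 2465 = 7524.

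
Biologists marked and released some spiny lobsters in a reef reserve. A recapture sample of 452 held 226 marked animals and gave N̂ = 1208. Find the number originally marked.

From N = M·C/R: M = N·R / C = 1208·226 / 452 = 273008 / 452 = 604.

M = 604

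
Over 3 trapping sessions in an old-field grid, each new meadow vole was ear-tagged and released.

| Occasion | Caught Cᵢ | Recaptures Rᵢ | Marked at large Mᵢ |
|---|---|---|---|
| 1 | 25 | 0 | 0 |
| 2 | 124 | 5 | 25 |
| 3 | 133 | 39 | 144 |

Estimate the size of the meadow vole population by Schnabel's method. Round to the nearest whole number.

Σ MᵢCᵢ = 0·25 + 25·124 + 144·133 = 0 + 3100 + 19152 = 22252
Σ Rᵢ = 0 + 5 + 39 = 44
N̂ = 22252 / 44 ≈ 505.7 → 506

N ≈ 506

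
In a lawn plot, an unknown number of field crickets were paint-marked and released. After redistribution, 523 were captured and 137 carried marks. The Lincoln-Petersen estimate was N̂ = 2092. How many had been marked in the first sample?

M = 548

From N = M·C/R: M = N·R / C = 2092·137 / 523 = 286604 / 523 = 548.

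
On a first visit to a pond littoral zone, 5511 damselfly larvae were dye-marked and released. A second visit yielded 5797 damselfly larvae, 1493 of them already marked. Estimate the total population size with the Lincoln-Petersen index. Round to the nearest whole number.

N ≈ 21,398

If marked individuals mix randomly, R/C ≈ M/N, giving N ≈ M·C/R.
N = (5511 × 5797) / 1493 = 31947267 / 1493 ≈ 21398.0 → 21398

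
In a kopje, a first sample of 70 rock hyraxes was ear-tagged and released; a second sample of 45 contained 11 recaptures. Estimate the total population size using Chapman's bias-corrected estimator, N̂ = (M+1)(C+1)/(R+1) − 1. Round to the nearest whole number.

N̂ = (70+1)(45+1)/(11+1) − 1 = 71·46/12 − 1
= 3266/12 − 1 ≈ 272.2 − 1 ≈ 271.2 → 271

N ≈ 271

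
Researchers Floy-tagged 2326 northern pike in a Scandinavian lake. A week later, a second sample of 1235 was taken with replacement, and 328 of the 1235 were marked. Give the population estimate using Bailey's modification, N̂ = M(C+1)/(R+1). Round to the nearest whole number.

N̂ = 2326·(1235+1)/(328+1) = 2326·1236/329 = 2874936/329 ≈ 8738.4 → 8738

N ≈ 8738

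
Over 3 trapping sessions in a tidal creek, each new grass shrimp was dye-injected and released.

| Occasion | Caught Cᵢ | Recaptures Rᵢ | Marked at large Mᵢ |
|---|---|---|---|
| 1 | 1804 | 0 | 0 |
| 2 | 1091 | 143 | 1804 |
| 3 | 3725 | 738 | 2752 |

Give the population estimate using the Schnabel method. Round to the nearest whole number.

N ≈ 13,870

Σ MᵢCᵢ = 0·1804 + 1804·1091 + 2752·3725 = 0 + 1968164 + 10251200 = 12219364
Σ Rᵢ = 0 + 143 + 738 = 881
N̂ = 12219364 / 881 ≈ 13869.9 → 13870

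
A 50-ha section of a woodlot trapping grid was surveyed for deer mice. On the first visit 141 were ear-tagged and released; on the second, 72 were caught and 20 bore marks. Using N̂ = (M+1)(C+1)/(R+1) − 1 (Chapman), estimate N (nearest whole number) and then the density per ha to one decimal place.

density ≈ 9.9 deer mice per ha

N̂ = 142·73/21 − 1 = 10366/21 − 1 ≈ 492.6 → 493
Density = N̂ / area = 493 / 50 ≈ 9.86 → 9.9 per ha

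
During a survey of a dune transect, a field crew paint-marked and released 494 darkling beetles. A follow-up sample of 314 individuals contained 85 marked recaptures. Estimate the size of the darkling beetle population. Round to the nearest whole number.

N ≈ 1825

If marked individuals mix randomly, R/C ≈ M/N, giving N ≈ M·C/R.
N = (494 × 314) / 85 = 155116 / 85 ≈ 1824.9 → 1825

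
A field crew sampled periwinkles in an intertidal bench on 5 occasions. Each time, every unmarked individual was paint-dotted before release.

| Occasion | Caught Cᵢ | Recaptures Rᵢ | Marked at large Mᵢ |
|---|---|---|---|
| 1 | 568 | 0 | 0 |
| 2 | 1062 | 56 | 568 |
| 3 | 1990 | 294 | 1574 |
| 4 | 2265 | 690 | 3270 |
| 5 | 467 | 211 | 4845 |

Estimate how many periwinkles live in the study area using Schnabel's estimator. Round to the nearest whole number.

N ≈ 10,715

Σ MᵢCᵢ = 0·568 + 568·1062 + 1574·1990 + 3270·2265 + 4845·467 = 0 + 603216 + 3132260 + 7406550 + 2262615 = 13404641
Σ Rᵢ = 0 + 56 + 294 + 690 + 211 = 1251
N̂ = 13404641 / 1251 ≈ 10715.1 → 10715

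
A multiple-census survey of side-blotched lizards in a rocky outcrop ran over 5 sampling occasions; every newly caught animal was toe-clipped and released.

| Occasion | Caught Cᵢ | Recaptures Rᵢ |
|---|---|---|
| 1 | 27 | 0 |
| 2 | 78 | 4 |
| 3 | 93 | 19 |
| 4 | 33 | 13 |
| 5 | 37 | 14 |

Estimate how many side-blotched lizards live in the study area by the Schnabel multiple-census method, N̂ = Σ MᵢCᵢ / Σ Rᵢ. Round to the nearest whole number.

N ≈ 490

Marked at large before each occasion: Mᵢ = Σⱼ<ᵢ (Cⱼ − Rⱼ) → M1=0, M2=27, M3=101, M4=175, M5=195
Σ MᵢCᵢ = 0·27 + 27·78 + 101·93 + 175·33 + 195·37 = 0 + 2106 + 9393 + 5775 + 7215 = 24489
Σ Rᵢ = 0 + 4 + 19 + 13 + 14 = 50
N̂ = 24489 / 50 ≈ 489.8 → 490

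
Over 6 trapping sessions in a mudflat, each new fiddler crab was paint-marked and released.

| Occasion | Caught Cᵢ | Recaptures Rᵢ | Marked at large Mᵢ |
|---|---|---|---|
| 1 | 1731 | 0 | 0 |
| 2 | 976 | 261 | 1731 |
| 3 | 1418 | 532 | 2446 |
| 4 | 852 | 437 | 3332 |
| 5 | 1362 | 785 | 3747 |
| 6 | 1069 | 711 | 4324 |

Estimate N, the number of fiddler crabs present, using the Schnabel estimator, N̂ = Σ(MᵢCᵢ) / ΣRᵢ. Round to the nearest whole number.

Σ MᵢCᵢ = 0·1731 + 1731·976 + 2446·1418 + 3332·852 + 3747·1362 + 4324·1069 = 0 + 1689456 + 3468428 + 2838864 + 5103414 + 4622356 = 17722518
Σ Rᵢ = 0 + 261 + 532 + 437 + 785 + 711 = 2726
N̂ = 17722518 / 2726 ≈ 6501.3 → 6501

N ≈ 6501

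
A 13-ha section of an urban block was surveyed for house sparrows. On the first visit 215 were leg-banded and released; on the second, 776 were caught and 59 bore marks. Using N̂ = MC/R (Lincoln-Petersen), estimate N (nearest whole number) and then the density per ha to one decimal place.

N̂ = 215·776/59 = 166840/59 ≈ 2827.8 → 2828
Density = N̂ / area = 2828 / 13 ≈ 217.54 → 217.5 per ha

density ≈ 217.5 house sparrows per ha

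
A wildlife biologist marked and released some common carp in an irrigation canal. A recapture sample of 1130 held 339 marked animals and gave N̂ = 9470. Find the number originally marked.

From N = M·C/R: M = N·R / C = 9470·339 / 1130 = 3210330 / 1130 = 2841.

M = 2841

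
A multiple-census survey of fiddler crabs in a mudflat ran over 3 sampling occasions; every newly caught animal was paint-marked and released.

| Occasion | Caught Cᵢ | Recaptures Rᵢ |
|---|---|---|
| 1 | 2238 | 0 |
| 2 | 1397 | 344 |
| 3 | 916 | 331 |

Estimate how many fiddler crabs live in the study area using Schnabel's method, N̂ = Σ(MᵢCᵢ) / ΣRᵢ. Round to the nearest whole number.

Marked at large before each occasion: Mᵢ = Σⱼ<ᵢ (Cⱼ − Rⱼ) → M1=0, M2=2238, M3=3291
Σ MᵢCᵢ = 0·2238 + 2238·1397 + 3291·916 = 0 + 3126486 + 3014556 = 6141042
Σ Rᵢ = 0 + 344 + 331 = 675
N̂ = 6141042 / 675 ≈ 9097.8 → 9098

N ≈ 9098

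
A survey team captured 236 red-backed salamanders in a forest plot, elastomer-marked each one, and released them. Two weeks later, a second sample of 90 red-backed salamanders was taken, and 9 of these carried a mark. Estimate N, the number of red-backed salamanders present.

If marked individuals mix randomly, R/C ≈ M/N, giving N ≈ M·C/R.
N = (236 × 90) / 9 = 21240 / 9 = 2360

N = 2360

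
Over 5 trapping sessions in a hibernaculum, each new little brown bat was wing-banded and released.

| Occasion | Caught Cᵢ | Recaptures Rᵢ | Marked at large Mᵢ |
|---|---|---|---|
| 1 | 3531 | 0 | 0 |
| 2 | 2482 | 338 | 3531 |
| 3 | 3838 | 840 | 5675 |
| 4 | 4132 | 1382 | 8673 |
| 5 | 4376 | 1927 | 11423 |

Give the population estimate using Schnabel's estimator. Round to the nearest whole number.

N ≈ 25,935

Σ MᵢCᵢ = 0·3531 + 3531·2482 + 5675·3838 + 8673·4132 + 11423·4376 = 0 + 8763942 + 21780650 + 35836836 + 49987048 = 116368476
Σ Rᵢ = 0 + 338 + 840 + 1382 + 1927 = 4487
N̂ = 116368476 / 4487 ≈ 25934.6 → 25935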